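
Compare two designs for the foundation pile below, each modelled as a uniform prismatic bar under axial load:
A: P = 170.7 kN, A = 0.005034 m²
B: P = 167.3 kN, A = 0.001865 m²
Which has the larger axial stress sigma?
Model: a uniform prismatic bar under axial load, so sigma = P / A (SI units).
  A: sigma = 170700 / 0.005034 = 3.391 × 10⁷ Pa = 33.91 MPa
  B: sigma = 167300 / 0.001865 = 8.971 × 10⁷ Pa = 89.71 MPa
89.71 MPa > 33.91 MPa, so B is larger.
Final answer: B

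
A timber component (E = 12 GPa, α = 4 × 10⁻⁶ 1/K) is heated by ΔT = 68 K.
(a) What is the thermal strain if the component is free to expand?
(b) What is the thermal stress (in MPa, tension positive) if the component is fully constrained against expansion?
(a) Free thermal strain ε_th = α·ΔT = (4 × 10⁻⁶) × 68 = 0.000272
(b) Fully constrained, the expansion is suppressed, so σ = -E·α·ΔT. Convert E = 12 GPa = 1.2 × 10¹⁰ Pa.
  σ = -(1.2 × 10¹⁰) × (4 × 10⁻⁶) × 68 = -3.264 × 10⁶ Pa = -3.264 MPa (compressive)
Final answer: (a) ε_th = 0.000272, (b) σ = -3.264 MPa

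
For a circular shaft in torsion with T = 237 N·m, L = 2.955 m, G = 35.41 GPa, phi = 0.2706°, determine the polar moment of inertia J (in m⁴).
Model: a circular shaft in torsion, so phi = (T·L) / (G·J).
Solve for J: J = (T·L) / (phi·G).
Convert to SI units:
  G = 35.41 GPa = 3.541 × 10¹⁰ Pa
  phi = 0.2706° = 0.004723 rad
Substitute:
  J = (237 × 2.955) / (0.004723 × (3.541 × 10¹⁰))
  J = 4.188 × 10⁻⁶ m⁴
Final answer: J = 4.188 × 10⁻⁶ m⁴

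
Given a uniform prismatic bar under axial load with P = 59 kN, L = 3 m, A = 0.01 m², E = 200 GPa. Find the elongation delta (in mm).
Model: a uniform prismatic bar under axial load, so delta = (P·L) / (A·E).
Convert to SI units:
  P = 59 kN = 59000 N
  E = 200 GPa = 2 × 10¹¹ Pa
Substitute:
  delta = (59000 × 3) / (0.01 × (2 × 10¹¹))
  delta = 8.85 × 10⁻⁵ m
Convert: delta = 8.85 × 10⁻⁵ m = 0.0885 mm
Final answer: delta = 0.0885 mm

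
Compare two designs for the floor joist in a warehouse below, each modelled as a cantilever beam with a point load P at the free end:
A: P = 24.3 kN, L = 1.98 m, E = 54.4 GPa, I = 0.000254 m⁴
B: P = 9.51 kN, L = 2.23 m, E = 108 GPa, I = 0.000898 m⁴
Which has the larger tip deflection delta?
Model: a cantilever beam with a point load P at the free end, so delta = (P·L^3) / (3·E·I) (SI units).
  A: delta = (24300 × 1.98^3) / (3 × (5.44 × 10¹⁰) × 0.000254) = 0.00455 m = 4.55 mm
  B: delta = (9510 × 2.23^3) / (3 × (1.08 × 10¹¹) × 0.000898) = 0.0003625 m = 0.3625 mm
4.55 mm > 0.3625 mm, so A is larger.
Final answer: A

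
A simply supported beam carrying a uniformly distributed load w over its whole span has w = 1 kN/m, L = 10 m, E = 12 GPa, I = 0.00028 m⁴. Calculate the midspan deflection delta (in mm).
Model: a simply supported beam carrying a uniformly distributed load w over its whole span, so delta = (5·w·L^4) / (384·E·I).
Convert to SI units:
  w = 1 kN/m = 1000 N/m
  E = 12 GPa = 1.2 × 10¹⁰ Pa
Substitute:
  delta = (5 × 1000 × 10^4) / (384 × (1.2 × 10¹⁰) × 0.00028)
  delta = 0.03875 m
Convert: delta = 0.03875 m = 38.75 mm
Final answer: delta = 38.75 mm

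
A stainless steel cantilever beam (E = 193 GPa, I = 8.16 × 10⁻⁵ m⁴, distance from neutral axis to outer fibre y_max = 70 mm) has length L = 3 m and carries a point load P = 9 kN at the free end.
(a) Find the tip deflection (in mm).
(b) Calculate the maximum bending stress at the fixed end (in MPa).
(a) Tip deflection of a cantilever with an end point load: δ = P·L^3 / (3·E·I). Convert P = 9 kN = 9000 N, E = 193 GPa = 1.93 × 10¹¹ Pa.
  δ = (9000 × 3^3) / (3 × (1.93 × 10¹¹) × (8.16 × 10⁻⁵)) = 0.005143 m = 5.143 mm
(b) Maximum bending moment at the fixed end: M = P·L = 9000 × 3 = 27000 N·m. Convert y_max = 70 mm = 0.07 m.
  σ = M·y_max / I = (27000 × 0.07) / (8.16 × 10⁻⁵) = 2.316 × 10⁷ Pa = 23.16 MPa
Final answer: (a) δ = 5.143 mm, (b) σ = 23.16 MPa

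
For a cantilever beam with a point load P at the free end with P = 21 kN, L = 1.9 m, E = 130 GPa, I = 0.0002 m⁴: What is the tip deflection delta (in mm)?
Model: a cantilever beam with a point load P at the free end, so delta = (P·L^3) / (3·E·I).
Convert to SI units:
  P = 21 kN = 21000 N
  E = 130 GPa = 1.3 × 10¹¹ Pa
Substitute:
  delta = (21000 × 1.9^3) / (3 × (1.3 × 10¹¹) × 0.0002)
  delta = 0.001847 m
Convert: delta = 0.001847 m = 1.847 mm
Final answer: delta = 1.847 mm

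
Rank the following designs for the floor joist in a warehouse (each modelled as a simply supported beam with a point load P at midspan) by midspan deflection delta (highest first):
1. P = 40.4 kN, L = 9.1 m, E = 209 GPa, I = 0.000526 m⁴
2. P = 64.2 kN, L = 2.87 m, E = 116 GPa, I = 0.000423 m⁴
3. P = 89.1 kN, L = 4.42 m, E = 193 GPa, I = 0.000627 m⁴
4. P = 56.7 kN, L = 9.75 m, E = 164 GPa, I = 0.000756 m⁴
Model: a simply supported beam with a point load P at midspan, so delta = (P·L^3) / (48·E·I) (SI units).
  Case 1: delta = (40400 × 9.1^3) / (48 × (2.09 × 10¹¹) × 0.000526) = 0.005769 m = 5.769 mm
  Case 2: delta = (64200 × 2.87^3) / (48 × (1.16 × 10¹¹) × 0.000423) = 0.0006444 m = 0.6444 mm
  Case 3: delta = (89100 × 4.42^3) / (48 × (1.93 × 10¹¹) × 0.000627) = 0.001325 m = 1.325 mm
  Case 4: delta = (56700 × 9.75^3) / (48 × (1.64 × 10¹¹) × 0.000756) = 0.008831 m = 8.831 mm
Ordering: 8.831 mm (case 4) > 5.769 mm (case 1) > 1.325 mm (case 3) > 0.6444 mm (case 2)
Final answer: 4, 1, 3, 2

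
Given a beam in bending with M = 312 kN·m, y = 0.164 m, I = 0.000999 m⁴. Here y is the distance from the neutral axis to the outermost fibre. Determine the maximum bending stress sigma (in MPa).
Model: a beam in bending, so sigma = (M·y) / I.
Convert to SI units:
  M = 312 kN·m = 312000 N·m
Substitute:
  sigma = (312000 × 0.164) / 0.000999
  sigma = 5.122 × 10⁷ Pa
Convert: sigma = 5.122 × 10⁷ Pa = 51.22 MPa
Final answer: sigma = 51.22 MPa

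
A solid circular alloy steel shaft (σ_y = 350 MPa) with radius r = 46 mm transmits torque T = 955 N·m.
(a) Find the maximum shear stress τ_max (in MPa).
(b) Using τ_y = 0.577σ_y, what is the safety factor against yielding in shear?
(a) For a solid circular shaft, τ_max = T·r/J with J = π·r^4/2, i.e. τ_max = 2·T / (π·r^3). Convert r = 46 mm = 0.046 m.
  τ_max = (2 × 955) / (π × 0.046^3) = 6.246 × 10⁶ Pa = 6.246 MPa
(b) τ_y = 0.577 × 350 = 201.95 MPa
  SF = τ_y/τ_max = 201.95 / 6.246 = 32.33
Final answer: (a) τ_max = 6.246 MPa, (b) SF = 32.33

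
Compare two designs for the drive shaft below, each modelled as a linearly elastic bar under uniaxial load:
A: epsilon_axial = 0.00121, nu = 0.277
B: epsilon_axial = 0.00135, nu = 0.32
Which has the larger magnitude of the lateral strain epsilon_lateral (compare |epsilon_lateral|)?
Model: a linearly elastic bar under uniaxial load, so epsilon_lateral = -nu·epsilon_axial (SI units).
  A: epsilon_lateral = -(0.277 × 0.00121) = -0.0003352
  B: epsilon_lateral = -(0.32 × 0.00135) = -0.000432
|epsilon_lateral|: A = 0.0003352, B = 0.000432, so B is larger in magnitude.
Final answer: B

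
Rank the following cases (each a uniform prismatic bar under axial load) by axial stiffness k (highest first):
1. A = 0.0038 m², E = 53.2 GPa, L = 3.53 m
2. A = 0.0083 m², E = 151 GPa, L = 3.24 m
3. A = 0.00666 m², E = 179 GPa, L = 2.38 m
Model: a uniform prismatic bar under axial load, so k = (A·E) / L (SI units).
  Case 1: k = (0.0038 × (5.32 × 10¹⁰)) / 3.53 = 5.727 × 10⁷ N/m = 57.27 MN/m
  Case 2: k = (0.0083 × (1.51 × 10¹¹)) / 3.24 = 3.868 × 10⁸ N/m = 386.8 MN/m
  Case 3: k = (0.00666 × (1.79 × 10¹¹)) / 2.38 = 5.009 × 10⁸ N/m = 500.9 MN/m
Ordering: 500.9 MN/m (case 3) > 386.8 MN/m (case 2) > 57.27 MN/m (case 1)
Final answer: 3, 2, 1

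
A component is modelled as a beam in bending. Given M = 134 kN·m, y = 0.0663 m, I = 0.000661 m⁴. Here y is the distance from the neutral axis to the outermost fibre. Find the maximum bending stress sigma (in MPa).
Model: a beam in bending, so sigma = (M·y) / I.
Convert to SI units:
  M = 134 kN·m = 134000 N·m
Substitute:
  sigma = (134000 × 0.0663) / 0.000661
  sigma = 1.344 × 10⁷ Pa
Convert: sigma = 1.344 × 10⁷ Pa = 13.44 MPa
Final answer: sigma = 13.44 MPa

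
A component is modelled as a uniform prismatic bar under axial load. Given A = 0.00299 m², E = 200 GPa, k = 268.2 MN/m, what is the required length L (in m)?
Model: a uniform prismatic bar under axial load, so k = (A·E) / L.
Solve for L: L = (A·E) / k.
Convert to SI units:
  E = 200 GPa = 2 × 10¹¹ Pa
  k = 268.2 MN/m = 2.682 × 10⁸ N/m
Substitute:
  L = (0.00299 × (2 × 10¹¹)) / (2.682 × 10⁸)
  L = 2.23 m
Final answer: L = 2.23 m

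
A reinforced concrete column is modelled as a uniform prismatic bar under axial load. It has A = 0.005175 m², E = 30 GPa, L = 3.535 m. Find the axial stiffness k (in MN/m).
Model: a uniform prismatic bar under axial load, so k = (A·E) / L.
Convert to SI units:
  E = 30 GPa = 3 × 10¹⁰ Pa
Substitute:
  k = (0.005175 × (3 × 10¹⁰)) / 3.535
  k = 4.392 × 10⁷ N/m
Convert: k = 4.392 × 10⁷ N/m = 43.92 MN/m
Final answer: k = 43.92 MN/m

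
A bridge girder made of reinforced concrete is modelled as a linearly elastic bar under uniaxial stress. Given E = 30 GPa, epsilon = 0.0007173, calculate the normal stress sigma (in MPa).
Model: a linearly elastic bar under uniaxial stress, so epsilon = sigma / E.
Solve for sigma: sigma = epsilon·E.
Convert to SI units:
  E = 30 GPa = 3 × 10¹⁰ Pa
Substitute:
  sigma = 0.0007173 × (3 × 10¹⁰)
  sigma = 2.152 × 10⁷ Pa
Convert: sigma = 2.152 × 10⁷ Pa = 21.52 MPa
Final answer: sigma = 21.52 MPa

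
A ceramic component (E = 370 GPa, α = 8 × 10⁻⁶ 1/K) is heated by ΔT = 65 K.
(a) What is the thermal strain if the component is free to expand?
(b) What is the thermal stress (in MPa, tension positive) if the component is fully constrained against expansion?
(a) Free thermal strain ε_th = α·ΔT = (8 × 10⁻⁶) × 65 = 0.00052
(b) Fully constrained, the expansion is suppressed, so σ = -E·α·ΔT. Convert E = 370 GPa = 3.7 × 10¹¹ Pa.
  σ = -(3.7 × 10¹¹) × (8 × 10⁻⁶) × 65 = -1.924 × 10⁸ Pa = -192.4 MPa (compressive)
Final answer: (a) ε_th = 0.00052, (b) σ = -192.4 MPa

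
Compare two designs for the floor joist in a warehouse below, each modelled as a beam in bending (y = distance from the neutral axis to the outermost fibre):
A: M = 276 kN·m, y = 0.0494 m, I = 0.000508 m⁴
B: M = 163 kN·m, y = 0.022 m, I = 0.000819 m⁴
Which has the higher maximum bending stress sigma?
Model: a beam in bending (y = distance from the neutral axis to the outermost fibre), so sigma = (M·y) / I (SI units).
  A: sigma = (276000 × 0.0494) / 0.000508 = 2.684 × 10⁷ Pa = 26.84 MPa
  B: sigma = (163000 × 0.022) / 0.000819 = 4.379 × 10⁶ Pa = 4.379 MPa
26.84 MPa > 4.379 MPa, so A is larger.
Final answer: A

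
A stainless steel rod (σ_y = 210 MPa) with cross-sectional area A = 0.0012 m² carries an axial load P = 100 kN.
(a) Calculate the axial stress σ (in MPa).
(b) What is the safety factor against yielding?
(a) Axial stress σ = P/A. Convert P = 100 kN = 100000 N.
  σ = 100000 / 0.0012 = 8.333 × 10⁷ Pa = 83.33 MPa
(b) Safety factor SF = σ_y/σ = 210 / 83.33 = 2.52
Final answer: (a) σ = 83.33 MPa, (b) SF = 2.52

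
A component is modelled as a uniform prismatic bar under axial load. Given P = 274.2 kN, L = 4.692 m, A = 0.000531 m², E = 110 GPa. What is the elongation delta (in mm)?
Model: a uniform prismatic bar under axial load, so delta = (P·L) / (A·E).
Convert to SI units:
  P = 274.2 kN = 274200 N
  E = 110 GPa = 1.1 × 10¹¹ Pa
Substitute:
  delta = (274200 × 4.692) / (0.000531 × (1.1 × 10¹¹))
  delta = 0.02203 m
Convert: delta = 0.02203 m = 22.03 mm
Final answer: delta = 22.03 mm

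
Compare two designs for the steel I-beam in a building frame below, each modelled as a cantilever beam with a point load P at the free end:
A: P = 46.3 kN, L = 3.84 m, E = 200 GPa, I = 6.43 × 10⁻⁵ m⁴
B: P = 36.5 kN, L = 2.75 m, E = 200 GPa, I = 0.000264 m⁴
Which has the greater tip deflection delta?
Model: a cantilever beam with a point load P at the free end, so delta = (P·L^3) / (3·E·I) (SI units).
  A: delta = (46300 × 3.84^3) / (3 × (2 × 10¹¹) × (6.43 × 10⁻⁵)) = 0.06795 m = 67.95 mm
  B: delta = (36500 × 2.75^3) / (3 × (2 × 10¹¹) × 0.000264) = 0.004792 m = 4.792 mm
67.95 mm > 4.792 mm, so A is larger.
Final answer: A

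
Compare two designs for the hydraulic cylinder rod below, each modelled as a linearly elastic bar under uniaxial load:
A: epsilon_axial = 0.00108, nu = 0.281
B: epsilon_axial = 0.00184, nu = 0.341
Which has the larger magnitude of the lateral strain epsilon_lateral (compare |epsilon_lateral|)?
Model: a linearly elastic bar under uniaxial load, so epsilon_lateral = -nu·epsilon_axial (SI units).
  A: epsilon_lateral = -(0.281 × 0.00108) = -0.0003035
  B: epsilon_lateral = -(0.341 × 0.00184) = -0.0006274
|epsilon_lateral|: A = 0.0003035, B = 0.0006274, so B is larger in magnitude.
Final answer: B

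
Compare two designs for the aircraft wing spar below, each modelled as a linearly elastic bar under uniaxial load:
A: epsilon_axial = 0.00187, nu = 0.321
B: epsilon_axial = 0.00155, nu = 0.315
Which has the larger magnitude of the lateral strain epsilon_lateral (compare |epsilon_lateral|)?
Model: a linearly elastic bar under uniaxial load, so epsilon_lateral = -nu·epsilon_axial (SI units).
  A: epsilon_lateral = -(0.321 × 0.00187) = -0.0006003
  B: epsilon_lateral = -(0.315 × 0.00155) = -0.0004882
|epsilon_lateral|: A = 0.0006003, B = 0.0004882, so A is larger in magnitude.
Final answer: A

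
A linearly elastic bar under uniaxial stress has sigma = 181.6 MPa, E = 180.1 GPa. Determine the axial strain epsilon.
Model: a linearly elastic bar under uniaxial stress, so epsilon = sigma / E.
Convert to SI units:
  sigma = 181.6 MPa = 1.816 × 10⁸ Pa
  E = 180.1 GPa = 1.801 × 10¹¹ Pa
Substitute:
  epsilon = (1.816 × 10⁸) / (1.801 × 10¹¹)
  epsilon = 0.001008
Final answer: epsilon = 0.001008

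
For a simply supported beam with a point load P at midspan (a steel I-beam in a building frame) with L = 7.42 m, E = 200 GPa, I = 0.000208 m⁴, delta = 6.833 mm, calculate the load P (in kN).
Model: a simply supported beam with a point load P at midspan, so delta = (P·L^3) / (48·E·I).
Solve for P: P = (48·delta·E·I) / L^3.
Convert to SI units:
  E = 200 GPa = 2 × 10¹¹ Pa
  delta = 6.833 mm = 0.006833 m
Substitute:
  P = (48 × 0.006833 × (2 × 10¹¹) × 0.000208) / 7.42^3
  P = 33400 N
Convert: P = 33400 N = 33.4 kN
Final answer: P = 33.4 kN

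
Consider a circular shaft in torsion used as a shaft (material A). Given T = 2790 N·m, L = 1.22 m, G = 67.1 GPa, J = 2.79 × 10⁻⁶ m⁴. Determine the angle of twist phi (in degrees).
Model: a circular shaft in torsion, so phi = (T·L) / (G·J).
Convert to SI units:
  G = 67.1 GPa = 6.71 × 10¹⁰ Pa
Substitute:
  phi = (2790 × 1.22) / ((6.71 × 10¹⁰) × (2.79 × 10⁻⁶))
  phi = 0.01818 rad
Convert to degrees: phi = 0.01818 × 180/π = 1.042°
Final answer: phi = 1.042°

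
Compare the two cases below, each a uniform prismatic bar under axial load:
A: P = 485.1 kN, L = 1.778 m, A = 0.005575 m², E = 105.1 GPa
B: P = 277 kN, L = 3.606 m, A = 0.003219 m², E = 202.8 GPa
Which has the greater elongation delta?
Model: a uniform prismatic bar under axial load, so delta = (P·L) / (A·E) (SI units).
  A: delta = (485100 × 1.778) / (0.005575 × (1.051 × 10¹¹)) = 0.001472 m = 1.472 mm
  B: delta = (277000 × 3.606) / (0.003219 × (2.028 × 10¹¹)) = 0.00153 m = 1.53 mm
1.53 mm > 1.472 mm, so B is larger.
Final answer: B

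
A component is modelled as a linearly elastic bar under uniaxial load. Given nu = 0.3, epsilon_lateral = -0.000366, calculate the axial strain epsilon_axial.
Model: a linearly elastic bar under uniaxial load, so epsilon_lateral = -nu·epsilon_axial.
Solve for epsilon_axial: epsilon_axial = -epsilon_lateral / nu.
Substitute:
  epsilon_axial = -(-0.000366) / 0.3
  epsilon_axial = 0.00122
Final answer: epsilon_axial = 0.00122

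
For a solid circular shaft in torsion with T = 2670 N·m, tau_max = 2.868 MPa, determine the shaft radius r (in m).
Model: a solid circular shaft in torsion, so tau_max = (2·T) / (π·r^3).
Solve for r: r = ((2·T) / (π·tau_max))^(1/3).
Convert to SI units:
  tau_max = 2.868 MPa = 2.868 × 10⁶ Pa
Substitute:
  r = ((2 × 2670) / (π × (2.868 × 10⁶)))^(1/3)
  r = 0.084 m
Final answer: r = 0.084 m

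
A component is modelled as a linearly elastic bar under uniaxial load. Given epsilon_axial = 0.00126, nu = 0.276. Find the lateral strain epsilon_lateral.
Model: a linearly elastic bar under uniaxial load, so epsilon_lateral = -nu·epsilon_axial.
Substitute:
  epsilon_lateral = -(0.276 × 0.00126)
  epsilon_lateral = -0.0003478
Final answer: epsilon_lateral = -0.0003478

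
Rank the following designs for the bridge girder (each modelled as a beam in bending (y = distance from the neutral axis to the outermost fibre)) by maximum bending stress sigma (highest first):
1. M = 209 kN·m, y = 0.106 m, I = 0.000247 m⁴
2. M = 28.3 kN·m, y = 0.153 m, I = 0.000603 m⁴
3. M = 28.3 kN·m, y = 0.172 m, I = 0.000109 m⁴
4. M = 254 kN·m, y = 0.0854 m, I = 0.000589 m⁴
Model: a beam in bending (y = distance from the neutral axis to the outermost fibre), so sigma = (M·y) / I (SI units).
  Case 1: sigma = (209000 × 0.106) / 0.000247 = 8.969 × 10⁷ Pa = 89.69 MPa
  Case 2: sigma = (28300 × 0.153) / 0.000603 = 7.181 × 10⁶ Pa = 7.181 MPa
  Case 3: sigma = (28300 × 0.172) / 0.000109 = 4.466 × 10⁷ Pa = 44.66 MPa
  Case 4: sigma = (254000 × 0.0854) / 0.000589 = 3.683 × 10⁷ Pa = 36.83 MPa
Ordering: 89.69 MPa (case 1) > 44.66 MPa (case 3) > 36.83 MPa (case 4) > 7.181 MPa (case 2)
Final answer: 1, 3, 4, 2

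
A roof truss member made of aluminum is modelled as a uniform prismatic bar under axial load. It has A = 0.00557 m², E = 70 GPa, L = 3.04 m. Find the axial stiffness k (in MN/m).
Model: a uniform prismatic bar under axial load, so k = (A·E) / L.
Convert to SI units:
  E = 70 GPa = 7 × 10¹⁰ Pa
Substitute:
  k = (0.00557 × (7 × 10¹⁰)) / 3.04
  k = 1.283 × 10⁸ N/m
Convert: k = 1.283 × 10⁸ N/m = 128.3 MN/m
Final answer: k = 128.3 MN/m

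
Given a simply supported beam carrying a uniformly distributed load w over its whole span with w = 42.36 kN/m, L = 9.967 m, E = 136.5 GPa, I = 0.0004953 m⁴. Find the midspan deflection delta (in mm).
Model: a simply supported beam carrying a uniformly distributed load w over its whole span, so delta = (5·w·L^4) / (384·E·I).
Convert to SI units:
  w = 42.36 kN/m = 42360 N/m
  E = 136.5 GPa = 1.365 × 10¹¹ Pa
Substitute:
  delta = (5 × 42360 × 9.967^4) / (384 × (1.365 × 10¹¹) × 0.0004953)
  delta = 0.08051 m
Convert: delta = 0.08051 m = 80.51 mm
Final answer: delta = 80.51 mm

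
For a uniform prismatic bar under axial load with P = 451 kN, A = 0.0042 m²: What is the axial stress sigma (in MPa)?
Model: a uniform prismatic bar under axial load, so sigma = P / A.
Convert to SI units:
  P = 451 kN = 451000 N
Substitute:
  sigma = 451000 / 0.0042
  sigma = 1.074 × 10⁸ Pa
Convert: sigma = 1.074 × 10⁸ Pa = 107.4 MPa
Final answer: sigma = 107.4 MPa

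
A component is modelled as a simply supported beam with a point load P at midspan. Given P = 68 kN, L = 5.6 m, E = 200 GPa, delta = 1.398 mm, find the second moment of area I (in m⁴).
Model: a simply supported beam with a point load P at midspan, so delta = (P·L^3) / (48·E·I).
Solve for I: I = (P·L^3) / (48·delta·E).
Convert to SI units:
  P = 68 kN = 68000 N
  E = 200 GPa = 2 × 10¹¹ Pa
  delta = 1.398 mm = 0.001398 m
Substitute:
  I = (68000 × 5.6^3) / (48 × 0.001398 × (2 × 10¹¹))
  I = 0.0008898 m⁴
Final answer: I = 0.0008898 m⁴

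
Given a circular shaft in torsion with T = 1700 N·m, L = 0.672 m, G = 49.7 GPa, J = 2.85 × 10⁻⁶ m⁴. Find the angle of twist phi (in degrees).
Model: a circular shaft in torsion, so phi = (T·L) / (G·J).
Convert to SI units:
  G = 49.7 GPa = 4.97 × 10¹⁰ Pa
Substitute:
  phi = (1700 × 0.672) / ((4.97 × 10¹⁰) × (2.85 × 10⁻⁶))
  phi = 0.008065 rad
Convert to degrees: phi = 0.008065 × 180/π = 0.4621°
Final answer: phi = 0.4621°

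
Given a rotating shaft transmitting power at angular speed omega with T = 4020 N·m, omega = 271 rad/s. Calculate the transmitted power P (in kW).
Model: a rotating shaft transmitting power at angular speed omega, so P = T·omega.
Substitute:
  P = 4020 × 271
  P = 1.089 × 10⁶ W
Convert: P = 1.089 × 10⁶ W = 1089 kW
Final answer: P = 1089 kW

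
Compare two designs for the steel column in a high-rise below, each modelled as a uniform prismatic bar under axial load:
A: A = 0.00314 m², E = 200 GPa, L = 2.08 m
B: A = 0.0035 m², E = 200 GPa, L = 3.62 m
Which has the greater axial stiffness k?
Model: a uniform prismatic bar under axial load, so k = (A·E) / L (SI units).
  A: k = (0.00314 × (2 × 10¹¹)) / 2.08 = 3.019 × 10⁸ N/m = 301.9 MN/m
  B: k = (0.0035 × (2 × 10¹¹)) / 3.62 = 1.934 × 10⁸ N/m = 193.4 MN/m
301.9 MN/m > 193.4 MN/m, so A is larger.
Final answer: A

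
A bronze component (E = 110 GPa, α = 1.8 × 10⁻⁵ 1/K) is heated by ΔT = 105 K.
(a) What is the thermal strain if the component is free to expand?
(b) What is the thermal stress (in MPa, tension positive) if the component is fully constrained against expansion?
(a) Free thermal strain ε_th = α·ΔT = (1.8 × 10⁻⁵) × 105 = 0.00189
(b) Fully constrained, the expansion is suppressed, so σ = -E·α·ΔT. Convert E = 110 GPa = 1.1 × 10¹¹ Pa.
  σ = -(1.1 × 10¹¹) × (1.8 × 10⁻⁵) × 105 = -2.079 × 10⁸ Pa = -207.9 MPa (compressive)
Final answer: (a) ε_th = 0.00189, (b) σ = -207.9 MPa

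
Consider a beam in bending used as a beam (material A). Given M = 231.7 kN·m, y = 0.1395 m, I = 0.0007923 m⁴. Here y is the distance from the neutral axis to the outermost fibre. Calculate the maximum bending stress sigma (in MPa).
Model: a beam in bending, so sigma = (M·y) / I.
Convert to SI units:
  M = 231.7 kN·m = 231700 N·m
Substitute:
  sigma = (231700 × 0.1395) / 0.0007923
  sigma = 4.08 × 10⁷ Pa
Convert: sigma = 4.08 × 10⁷ Pa = 40.8 MPa
Final answer: sigma = 40.8 MPa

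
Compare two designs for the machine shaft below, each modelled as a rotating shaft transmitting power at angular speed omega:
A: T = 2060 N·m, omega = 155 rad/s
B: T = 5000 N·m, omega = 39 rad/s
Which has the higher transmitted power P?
Model: a rotating shaft transmitting power at angular speed omega, so P = T·omega (SI units).
  A: P = 2060 × 155 = 319300 W = 319.3 kW
  B: P = 5000 × 39 = 195000 W = 195 kW
319.3 kW > 195 kW, so A is larger.
Final answer: A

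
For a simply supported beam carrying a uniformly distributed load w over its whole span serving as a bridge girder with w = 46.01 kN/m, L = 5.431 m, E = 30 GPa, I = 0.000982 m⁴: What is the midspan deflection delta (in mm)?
Model: a simply supported beam carrying a uniformly distributed load w over its whole span, so delta = (5·w·L^4) / (384·E·I).
Convert to SI units:
  w = 46.01 kN/m = 46010 N/m
  E = 30 GPa = 3 × 10¹⁰ Pa
Substitute:
  delta = (5 × 46010 × 5.431^4) / (384 × (3 × 10¹⁰) × 0.000982)
  delta = 0.01769 m
Convert: delta = 0.01769 m = 17.69 mm
Final answer: delta = 17.69 mm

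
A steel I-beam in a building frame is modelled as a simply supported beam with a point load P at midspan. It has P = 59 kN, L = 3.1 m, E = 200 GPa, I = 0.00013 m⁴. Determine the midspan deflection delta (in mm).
Model: a simply supported beam with a point load P at midspan, so delta = (P·L^3) / (48·E·I).
Convert to SI units:
  P = 59 kN = 59000 N
  E = 200 GPa = 2 × 10¹¹ Pa
Substitute:
  delta = (59000 × 3.1^3) / (48 × (2 × 10¹¹) × 0.00013)
  delta = 0.001408 m
Convert: delta = 0.001408 m = 1.408 mm
Final answer: delta = 1.408 mm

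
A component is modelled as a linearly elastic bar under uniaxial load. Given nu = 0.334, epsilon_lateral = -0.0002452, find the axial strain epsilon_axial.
Model: a linearly elastic bar under uniaxial load, so epsilon_lateral = -nu·epsilon_axial.
Solve for epsilon_axial: epsilon_axial = -epsilon_lateral / nu.
Substitute:
  epsilon_axial = -(-0.0002452) / 0.334
  epsilon_axial = 0.0007341
Final answer: epsilon_axial = 0.0007341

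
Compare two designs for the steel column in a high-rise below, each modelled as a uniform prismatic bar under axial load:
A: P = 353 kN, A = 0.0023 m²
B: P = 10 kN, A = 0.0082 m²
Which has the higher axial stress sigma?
Model: a uniform prismatic bar under axial load, so sigma = P / A (SI units).
  A: sigma = 353000 / 0.0023 = 1.535 × 10⁸ Pa = 153.5 MPa
  B: sigma = 10000 / 0.0082 = 1.22 × 10⁶ Pa = 1.22 MPa
153.5 MPa > 1.22 MPa, so A is larger.
Final answer: A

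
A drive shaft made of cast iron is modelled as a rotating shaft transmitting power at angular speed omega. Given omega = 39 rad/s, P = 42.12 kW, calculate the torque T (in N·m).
Model: a rotating shaft transmitting power at angular speed omega, so P = T·omega.
Solve for T: T = P / omega.
Convert to SI units:
  P = 42.12 kW = 42120 W
Substitute:
  T = 42120 / 39
  T = 1080 N·m
Final answer: T = 1080 N·m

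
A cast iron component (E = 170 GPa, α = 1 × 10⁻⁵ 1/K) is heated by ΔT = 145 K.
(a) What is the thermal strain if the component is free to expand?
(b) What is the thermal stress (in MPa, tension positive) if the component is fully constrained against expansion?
(a) Free thermal strain ε_th = α·ΔT = (1 × 10⁻⁵) × 145 = 0.00145
(b) Fully constrained, the expansion is suppressed, so σ = -E·α·ΔT. Convert E = 170 GPa = 1.7 × 10¹¹ Pa.
  σ = -(1.7 × 10¹¹) × (1 × 10⁻⁵) × 145 = -2.465 × 10⁸ Pa = -246.5 MPa (compressive)
Final answer: (a) ε_th = 0.00145, (b) σ = -246.5 MPa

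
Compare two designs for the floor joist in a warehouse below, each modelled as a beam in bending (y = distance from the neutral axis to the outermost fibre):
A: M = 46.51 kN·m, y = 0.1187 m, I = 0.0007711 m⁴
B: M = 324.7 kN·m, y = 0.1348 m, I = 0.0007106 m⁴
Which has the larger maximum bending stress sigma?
Model: a beam in bending (y = distance from the neutral axis to the outermost fibre), so sigma = (M·y) / I (SI units).
  A: sigma = (46510 × 0.1187) / 0.0007711 = 7.16 × 10⁶ Pa = 7.16 MPa
  B: sigma = (324700 × 0.1348) / 0.0007106 = 6.16 × 10⁷ Pa = 61.6 MPa
61.6 MPa > 7.16 MPa, so B is larger.
Final answer: B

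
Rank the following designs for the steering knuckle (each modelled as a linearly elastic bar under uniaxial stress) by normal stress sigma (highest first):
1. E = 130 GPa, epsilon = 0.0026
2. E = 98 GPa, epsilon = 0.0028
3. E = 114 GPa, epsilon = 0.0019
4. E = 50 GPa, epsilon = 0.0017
Model: a linearly elastic bar under uniaxial stress, so sigma = E·epsilon (SI units).
  Case 1: sigma = (1.3 × 10¹¹) × 0.0026 = 3.38 × 10⁸ Pa = 338 MPa
  Case 2: sigma = (9.8 × 10¹⁰) × 0.0028 = 2.744 × 10⁸ Pa = 274.4 MPa
  Case 3: sigma = (1.14 × 10¹¹) × 0.0019 = 2.166 × 10⁸ Pa = 216.6 MPa
  Case 4: sigma = (5 × 10¹⁰) × 0.0017 = 8.5 × 10⁷ Pa = 85 MPa
Ordering: 338 MPa (case 1) > 274.4 MPa (case 2) > 216.6 MPa (case 3) > 85 MPa (case 4)
Final answer: 1, 2, 3, 4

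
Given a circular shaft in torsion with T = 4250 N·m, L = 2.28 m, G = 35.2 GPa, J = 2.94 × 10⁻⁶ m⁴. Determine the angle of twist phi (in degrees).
Model: a circular shaft in torsion, so phi = (T·L) / (G·J).
Convert to SI units:
  G = 35.2 GPa = 3.52 × 10¹⁰ Pa
Substitute:
  phi = (4250 × 2.28) / ((3.52 × 10¹⁰) × (2.94 × 10⁻⁶))
  phi = 0.09363 rad
Convert to degrees: phi = 0.09363 × 180/π = 5.365°
Final answer: phi = 5.365°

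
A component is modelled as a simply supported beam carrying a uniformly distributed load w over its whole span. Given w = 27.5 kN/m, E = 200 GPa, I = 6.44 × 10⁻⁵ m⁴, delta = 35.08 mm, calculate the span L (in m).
Model: a simply supported beam carrying a uniformly distributed load w over its whole span, so delta = (5·w·L^4) / (384·E·I).
Solve for L: L = ((384·delta·E·I) / (5·w))^(1/4).
Convert to SI units:
  w = 27.5 kN/m = 27500 N/m
  E = 200 GPa = 2 × 10¹¹ Pa
  delta = 35.08 mm = 0.03508 m
Substitute:
  L = ((384 × 0.03508 × (2 × 10¹¹) × (6.44 × 10⁻⁵)) / (5 × 27500))^(1/4)
  L = 5.96 m
Final answer: L = 5.96 m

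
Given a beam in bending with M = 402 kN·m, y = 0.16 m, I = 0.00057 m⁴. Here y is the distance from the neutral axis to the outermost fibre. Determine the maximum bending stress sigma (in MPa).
Model: a beam in bending, so sigma = (M·y) / I.
Convert to SI units:
  M = 402 kN·m = 402000 N·m
Substitute:
  sigma = (402000 × 0.16) / 0.00057
  sigma = 1.128 × 10⁸ Pa
Convert: sigma = 1.128 × 10⁸ Pa = 112.8 MPa
Final answer: sigma = 112.8 MPa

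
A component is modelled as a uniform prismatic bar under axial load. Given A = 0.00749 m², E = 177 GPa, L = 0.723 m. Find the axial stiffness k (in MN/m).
Model: a uniform prismatic bar under axial load, so k = (A·E) / L.
Convert to SI units:
  E = 177 GPa = 1.77 × 10¹¹ Pa
Substitute:
  k = (0.00749 × (1.77 × 10¹¹)) / 0.723
  k = 1.834 × 10⁹ N/m
Convert: k = 1.834 × 10⁹ N/m = 1834 MN/m
Final answer: k = 1834 MN/m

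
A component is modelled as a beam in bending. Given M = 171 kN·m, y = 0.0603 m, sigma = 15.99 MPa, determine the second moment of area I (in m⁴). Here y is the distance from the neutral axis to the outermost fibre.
Model: a beam in bending, so sigma = (M·y) / I.
Solve for I: I = (M·y) / sigma.
Convert to SI units:
  M = 171 kN·m = 171000 N·m
  sigma = 15.99 MPa = 1.599 × 10⁷ Pa
Substitute:
  I = (171000 × 0.0603) / (1.599 × 10⁷)
  I = 0.0006449 m⁴
Final answer: I = 0.0006449 m⁴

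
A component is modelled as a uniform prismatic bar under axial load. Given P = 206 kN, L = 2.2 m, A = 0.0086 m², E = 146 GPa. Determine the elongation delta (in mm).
Model: a uniform prismatic bar under axial load, so delta = (P·L) / (A·E).
Convert to SI units:
  P = 206 kN = 206000 N
  E = 146 GPa = 1.46 × 10¹¹ Pa
Substitute:
  delta = (206000 × 2.2) / (0.0086 × (1.46 × 10¹¹))
  delta = 0.0003609 m
Convert: delta = 0.0003609 m = 0.3609 mm
Final answer: delta = 0.3609 mm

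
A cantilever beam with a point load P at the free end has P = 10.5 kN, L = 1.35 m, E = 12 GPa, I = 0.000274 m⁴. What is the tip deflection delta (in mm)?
Model: a cantilever beam with a point load P at the free end, so delta = (P·L^3) / (3·E·I).
Convert to SI units:
  P = 10.5 kN = 10500 N
  E = 12 GPa = 1.2 × 10¹⁰ Pa
Substitute:
  delta = (10500 × 1.35^3) / (3 × (1.2 × 10¹⁰) × 0.000274)
  delta = 0.002619 m
Convert: delta = 0.002619 m = 2.619 mm
Final answer: delta = 2.619 mm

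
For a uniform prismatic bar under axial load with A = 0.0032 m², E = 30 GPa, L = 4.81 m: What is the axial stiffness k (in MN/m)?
Model: a uniform prismatic bar under axial load, so k = (A·E) / L.
Convert to SI units:
  E = 30 GPa = 3 × 10¹⁰ Pa
Substitute:
  k = (0.0032 × (3 × 10¹⁰)) / 4.81
  k = 1.996 × 10⁷ N/m
Convert: k = 1.996 × 10⁷ N/m = 19.96 MN/m
Final answer: k = 19.96 MN/m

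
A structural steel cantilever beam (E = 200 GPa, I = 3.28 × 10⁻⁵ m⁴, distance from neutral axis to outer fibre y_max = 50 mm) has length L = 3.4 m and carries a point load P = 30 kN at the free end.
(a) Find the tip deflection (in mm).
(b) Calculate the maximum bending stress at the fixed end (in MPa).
(a) Tip deflection of a cantilever with an end point load: δ = P·L^3 / (3·E·I). Convert P = 30 kN = 30000 N, E = 200 GPa = 2 × 10¹¹ Pa.
  δ = (30000 × 3.4^3) / (3 × (2 × 10¹¹) × (3.28 × 10⁻⁵)) = 0.05991 m = 59.91 mm
(b) Maximum bending moment at the fixed end: M = P·L = 30000 × 3.4 = 102000 N·m. Convert y_max = 50 mm = 0.05 m.
  σ = M·y_max / I = (102000 × 0.05) / (3.28 × 10⁻⁵) = 1.555 × 10⁸ Pa = 155.5 MPa
Final answer: (a) δ = 59.91 mm, (b) σ = 155.5 MPa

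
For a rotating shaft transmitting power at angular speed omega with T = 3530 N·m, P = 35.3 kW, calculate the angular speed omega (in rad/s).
Model: a rotating shaft transmitting power at angular speed omega, so P = T·omega.
Solve for omega: omega = P / T.
Convert to SI units:
  P = 35.3 kW = 35300 W
Substitute:
  omega = 35300 / 3530
  omega = 10 rad/s
Final answer: omega = 10 rad/s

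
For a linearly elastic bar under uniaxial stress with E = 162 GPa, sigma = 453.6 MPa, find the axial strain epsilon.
Model: a linearly elastic bar under uniaxial stress, so sigma = E·epsilon.
Solve for epsilon: epsilon = sigma / E.
Convert to SI units:
  E = 162 GPa = 1.62 × 10¹¹ Pa
  sigma = 453.6 MPa = 4.536 × 10⁸ Pa
Substitute:
  epsilon = (4.536 × 10⁸) / (1.62 × 10¹¹)
  epsilon = 0.0028
Final answer: epsilon = 0.0028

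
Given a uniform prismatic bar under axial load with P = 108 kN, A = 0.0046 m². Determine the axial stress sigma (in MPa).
Model: a uniform prismatic bar under axial load, so sigma = P / A.
Convert to SI units:
  P = 108 kN = 108000 N
Substitute:
  sigma = 108000 / 0.0046
  sigma = 2.348 × 10⁷ Pa
Convert: sigma = 2.348 × 10⁷ Pa = 23.48 MPa
Final answer: sigma = 23.48 MPa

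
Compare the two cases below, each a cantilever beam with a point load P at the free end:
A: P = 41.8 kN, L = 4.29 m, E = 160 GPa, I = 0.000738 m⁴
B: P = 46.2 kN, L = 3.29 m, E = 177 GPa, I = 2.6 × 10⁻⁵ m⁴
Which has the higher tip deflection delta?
Model: a cantilever beam with a point load P at the free end, so delta = (P·L^3) / (3·E·I) (SI units).
  A: delta = (41800 × 4.29^3) / (3 × (1.6 × 10¹¹) × 0.000738) = 0.009316 m = 9.316 mm
  B: delta = (46200 × 3.29^3) / (3 × (1.77 × 10¹¹) × (2.6 × 10⁻⁵)) = 0.1192 m = 119.2 mm
119.2 mm > 9.316 mm, so B is larger.
Final answer: B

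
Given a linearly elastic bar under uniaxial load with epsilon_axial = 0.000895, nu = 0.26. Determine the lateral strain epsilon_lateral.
Model: a linearly elastic bar under uniaxial load, so epsilon_lateral = -nu·epsilon_axial.
Substitute:
  epsilon_lateral = -(0.26 × 0.000895)
  epsilon_lateral = -0.0002327
Final answer: epsilon_lateral = -0.0002327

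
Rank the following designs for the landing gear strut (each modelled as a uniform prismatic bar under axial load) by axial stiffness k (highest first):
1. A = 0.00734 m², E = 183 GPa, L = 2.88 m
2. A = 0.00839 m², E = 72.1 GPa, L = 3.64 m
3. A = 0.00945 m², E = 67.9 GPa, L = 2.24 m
Model: a uniform prismatic bar under axial load, so k = (A·E) / L (SI units).
  Case 1: k = (0.00734 × (1.83 × 10¹¹)) / 2.88 = 4.664 × 10⁸ N/m = 466.4 MN/m
  Case 2: k = (0.00839 × (7.21 × 10¹⁰)) / 3.64 = 1.662 × 10⁸ N/m = 166.2 MN/m
  Case 3: k = (0.00945 × (6.79 × 10¹⁰)) / 2.24 = 2.865 × 10⁸ N/m = 286.5 MN/m
Ordering: 466.4 MN/m (case 1) > 286.5 MN/m (case 3) > 166.2 MN/m (case 2)
Final answer: 1, 3, 2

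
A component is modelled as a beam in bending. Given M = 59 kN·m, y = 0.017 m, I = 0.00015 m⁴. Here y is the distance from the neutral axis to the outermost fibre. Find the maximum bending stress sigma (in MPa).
Model: a beam in bending, so sigma = (M·y) / I.
Convert to SI units:
  M = 59 kN·m = 59000 N·m
Substitute:
  sigma = (59000 × 0.017) / 0.00015
  sigma = 6.687 × 10⁶ Pa
Convert: sigma = 6.687 × 10⁶ Pa = 6.687 MPa
Final answer: sigma = 6.687 MPa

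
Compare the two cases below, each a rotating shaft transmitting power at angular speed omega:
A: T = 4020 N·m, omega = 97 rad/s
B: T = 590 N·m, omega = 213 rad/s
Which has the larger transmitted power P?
Model: a rotating shaft transmitting power at angular speed omega, so P = T·omega (SI units).
  A: P = 4020 × 97 = 389900 W = 389.9 kW
  B: P = 590 × 213 = 125700 W = 125.7 kW
389.9 kW > 125.7 kW, so A is larger.
Final answer: A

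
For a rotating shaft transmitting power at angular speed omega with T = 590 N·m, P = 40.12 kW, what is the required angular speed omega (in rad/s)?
Model: a rotating shaft transmitting power at angular speed omega, so P = T·omega.
Solve for omega: omega = P / T.
Convert to SI units:
  P = 40.12 kW = 40120 W
Substitute:
  omega = 40120 / 590
  omega = 68 rad/s
Final answer: omega = 68 rad/s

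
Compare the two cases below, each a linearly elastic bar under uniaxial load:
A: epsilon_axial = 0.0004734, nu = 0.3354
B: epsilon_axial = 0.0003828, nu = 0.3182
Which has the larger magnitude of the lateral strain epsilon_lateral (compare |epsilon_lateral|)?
Model: a linearly elastic bar under uniaxial load, so epsilon_lateral = -nu·epsilon_axial (SI units).
  A: epsilon_lateral = -(0.3354 × 0.0004734) = -0.0001588
  B: epsilon_lateral = -(0.3182 × 0.0003828) = -0.0001218
|epsilon_lateral|: A = 0.0001588, B = 0.0001218, so A is larger in magnitude.
Final answer: A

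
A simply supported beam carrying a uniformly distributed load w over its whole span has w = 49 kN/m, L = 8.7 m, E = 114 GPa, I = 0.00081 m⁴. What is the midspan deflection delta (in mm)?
Model: a simply supported beam carrying a uniformly distributed load w over its whole span, so delta = (5·w·L^4) / (384·E·I).
Convert to SI units:
  w = 49 kN/m = 49000 N/m
  E = 114 GPa = 1.14 × 10¹¹ Pa
Substitute:
  delta = (5 × 49000 × 8.7^4) / (384 × (1.14 × 10¹¹) × 0.00081)
  delta = 0.03958 m
Convert: delta = 0.03958 m = 39.58 mm
Final answer: delta = 39.58 mm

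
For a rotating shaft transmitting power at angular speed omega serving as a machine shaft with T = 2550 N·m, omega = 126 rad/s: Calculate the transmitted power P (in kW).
Model: a rotating shaft transmitting power at angular speed omega, so P = T·omega.
Substitute:
  P = 2550 × 126
  P = 321300 W
Convert: P = 321300 W = 321.3 kW
Final answer: P = 321.3 kW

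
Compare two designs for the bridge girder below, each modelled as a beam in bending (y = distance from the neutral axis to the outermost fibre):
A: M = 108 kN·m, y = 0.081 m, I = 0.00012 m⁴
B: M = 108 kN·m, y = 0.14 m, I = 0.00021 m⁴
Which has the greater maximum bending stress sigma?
Model: a beam in bending (y = distance from the neutral axis to the outermost fibre), so sigma = (M·y) / I (SI units).
  A: sigma = (108000 × 0.081) / 0.00012 = 7.29 × 10⁷ Pa = 72.9 MPa
  B: sigma = (108000 × 0.14) / 0.00021 = 7.2 × 10⁷ Pa = 72 MPa
72.9 MPa > 72 MPa, so A is larger.
Final answer: A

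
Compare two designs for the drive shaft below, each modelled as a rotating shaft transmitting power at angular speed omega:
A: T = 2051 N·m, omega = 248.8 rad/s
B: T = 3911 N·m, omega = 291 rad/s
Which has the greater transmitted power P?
Model: a rotating shaft transmitting power at angular speed omega, so P = T·omega (SI units).
  A: P = 2051 × 248.8 = 510300 W = 510.3 kW
  B: P = 3911 × 291 = 1.138 × 10⁶ W = 1138 kW
1138 kW > 510.3 kW, so B is larger.
Final answer: B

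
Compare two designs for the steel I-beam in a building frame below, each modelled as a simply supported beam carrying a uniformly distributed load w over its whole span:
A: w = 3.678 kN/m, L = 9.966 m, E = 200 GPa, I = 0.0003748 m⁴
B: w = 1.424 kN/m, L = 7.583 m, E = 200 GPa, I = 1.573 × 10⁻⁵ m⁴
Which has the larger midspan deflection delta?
Model: a simply supported beam carrying a uniformly distributed load w over its whole span, so delta = (5·w·L^4) / (384·E·I) (SI units).
  A: delta = (5 × 3678 × 9.966^4) / (384 × (2 × 10¹¹) × 0.0003748) = 0.006302 m = 6.302 mm
  B: delta = (5 × 1424 × 7.583^4) / (384 × (2 × 10¹¹) × (1.573 × 10⁻⁵)) = 0.01949 m = 19.49 mm
19.49 mm > 6.302 mm, so B is larger.
Final answer: B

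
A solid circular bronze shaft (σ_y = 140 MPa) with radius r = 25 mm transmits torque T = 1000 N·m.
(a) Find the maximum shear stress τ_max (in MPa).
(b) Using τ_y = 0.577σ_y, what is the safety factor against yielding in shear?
(a) For a solid circular shaft, τ_max = T·r/J with J = π·r^4/2, i.e. τ_max = 2·T / (π·r^3). Convert r = 25 mm = 0.025 m.
  τ_max = (2 × 1000) / (π × 0.025^3) = 4.074 × 10⁷ Pa = 40.74 MPa
(b) τ_y = 0.577 × 140 = 80.78 MPa
  SF = τ_y/τ_max = 80.78 / 40.74 = 1.983
Final answer: (a) τ_max = 40.74 MPa, (b) SF = 1.983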